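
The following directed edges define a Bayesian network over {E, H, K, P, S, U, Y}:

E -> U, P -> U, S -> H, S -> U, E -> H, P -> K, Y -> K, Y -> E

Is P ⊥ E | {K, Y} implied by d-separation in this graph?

There are 3 undirected paths between P and E; checking each against the conditioning set {K, Y}:
Path 1: P → K ← Y → E
  Y is a fork here and Y is conditioned on, so the path is blocked at Y.
Path 2: P → U ← S → H ← E
  U is a collider here and neither U nor any of its descendants is conditioned on, so the collider stays closed — the path is blocked at U.
Path 3: P → U ← E
  U is a collider here and neither U nor any of its descendants is conditioned on, so the collider stays closed — the path is blocked at U.
All paths are blocked; P ⊥ E | {K, Y} holds.

Yes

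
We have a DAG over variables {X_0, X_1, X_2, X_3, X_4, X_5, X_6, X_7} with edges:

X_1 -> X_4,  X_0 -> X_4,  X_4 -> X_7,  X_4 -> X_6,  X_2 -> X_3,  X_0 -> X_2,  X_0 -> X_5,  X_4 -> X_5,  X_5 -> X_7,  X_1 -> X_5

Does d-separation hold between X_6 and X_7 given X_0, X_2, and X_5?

4 paths connect X_6 and X_7; each must be blocked for d-separation to hold:
Path 1: X_6 ← X_4 ← X_0 → X_5 → X_7
  X_0 is a fork here and X_0 is conditioned on, so the path is blocked at X_0.
Path 2: X_6 ← X_4 ← X_1 → X_5 → X_7
  X_5 is a chain here and X_5 is conditioned on, so the path is blocked at X_5.
Path 3: X_6 ← X_4 → X_7
  X_4 is a fork and X_4 is not conditioned on — no node blocks this path, so it is active.
Path 4: X_6 ← X_4 → X_5 → X_7
  X_5 is a chain here and X_5 is conditioned on, so the path is blocked at X_5.
Because an active path exists, X_6 and X_7 are not d-separated.

No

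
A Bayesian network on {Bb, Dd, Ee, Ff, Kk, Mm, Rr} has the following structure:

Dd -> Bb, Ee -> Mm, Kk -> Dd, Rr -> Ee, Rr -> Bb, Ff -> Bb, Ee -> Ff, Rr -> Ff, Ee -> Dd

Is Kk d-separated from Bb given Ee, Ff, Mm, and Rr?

There are 5 undirected paths between Kk and Bb; checking each against the conditioning set {Ee, Ff, Mm, Rr}:
  1. Kk → Dd ← Ee ← Rr → Ff → Bb — Dd:collider[blocks]; Ee:chain[blocks]; Rr:fork[blocks]; Ff:chain[blocks] ⇒ blocked
  2. Kk → Dd ← Ee ← Rr → Bb — Dd:collider[blocks]; Ee:chain[blocks]; Rr:fork[blocks] ⇒ blocked
  3. Kk → Dd ← Ee → Ff ← Rr → Bb — Dd:collider[blocks]; Ee:fork[blocks]; Ff:collider[open]; Rr:fork[blocks] ⇒ blocked
  4. Kk → Dd ← Ee → Ff → Bb — Dd:collider[blocks]; Ee:fork[blocks]; Ff:chain[blocks] ⇒ blocked
  5. Kk → Dd → Bb — Dd:chain[open] ⇒ active
Since the path Kk → Dd → Bb is active, Kk and Bb are not d-separated given {Ee, Ff, Mm, Rr}.

No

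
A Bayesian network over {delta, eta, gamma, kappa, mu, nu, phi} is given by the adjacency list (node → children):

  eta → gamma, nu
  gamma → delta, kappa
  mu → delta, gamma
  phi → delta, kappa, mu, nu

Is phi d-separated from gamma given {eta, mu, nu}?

6 paths connect phi and gamma; each must be blocked for d-separation to hold:
  1. phi → kappa ← gamma — kappa:collider[blocks] ⇒ blocked
  2. phi → delta ← gamma — delta:collider[blocks] ⇒ blocked
  3. phi → delta ← mu → gamma — delta:collider[blocks]; mu:fork[blocks] ⇒ blocked
  4. phi → nu ← eta → gamma — nu:collider[open]; eta:fork[blocks] ⇒ blocked
  5. phi → mu → delta ← gamma — mu:chain[blocks]; delta:collider[blocks] ⇒ blocked
  6. phi → mu → gamma — mu:chain[blocks] ⇒ blocked
All paths are blocked; phi ⊥ gamma | {eta, mu, nu} holds.

Yes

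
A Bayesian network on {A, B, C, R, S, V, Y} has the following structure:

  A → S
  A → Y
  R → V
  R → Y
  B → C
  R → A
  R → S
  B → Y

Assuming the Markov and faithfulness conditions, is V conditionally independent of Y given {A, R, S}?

3 paths connect V and Y; each must be blocked for d-separation to hold:
Path 1: V ← R → S ← A → Y
  R is a fork here and R is conditioned on, so the path is blocked at R.
Path 2: V ← R → Y
  R is a fork here and R is conditioned on, so the path is blocked at R.
Path 3: V ← R → A → Y
  R is a fork here and R is conditioned on, so the path is blocked at R.
Every path is blocked, so V and Y are d-separated given {A, R, S}.

Yes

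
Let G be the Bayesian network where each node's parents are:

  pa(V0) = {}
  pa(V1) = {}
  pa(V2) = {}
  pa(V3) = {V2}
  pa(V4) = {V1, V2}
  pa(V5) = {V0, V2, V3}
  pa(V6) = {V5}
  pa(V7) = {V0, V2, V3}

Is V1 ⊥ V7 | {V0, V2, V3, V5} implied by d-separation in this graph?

Yes

We examine all 5 paths between V1 and V7:
Path 1: V1 → V4 ← V2 → V7
  V4 is a collider here and neither V4 nor any of its descendants is conditioned on, so the collider stays closed — the path is blocked at V4.
Path 2: V1 → V4 ← V2 → V5 ← V3 → V7
  V4 is a collider here and neither V4 nor any of its descendants is conditioned on, so the collider stays closed — the path is blocked at V4.
Path 3: V1 → V4 ← V2 → V5 ← V0 → V7
  V4 is a collider here and neither V4 nor any of its descendants is conditioned on, so the collider stays closed — the path is blocked at V4.
Path 4: V1 → V4 ← V2 → V3 → V7
  V4 is a collider here and neither V4 nor any of its descendants is conditioned on, so the collider stays closed — the path is blocked at V4.
Path 5: V1 → V4 ← V2 → V3 → V5 ← V0 → V7
  V4 is a collider here and neither V4 nor any of its descendants is conditioned on, so the collider stays closed — the path is blocked at V4.
Every path is blocked, so V1 and V7 are d-separated given {V0, V2, V3, V5}.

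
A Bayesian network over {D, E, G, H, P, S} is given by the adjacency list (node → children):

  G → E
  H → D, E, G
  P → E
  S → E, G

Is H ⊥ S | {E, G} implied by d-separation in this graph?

No

Enumerating the 4 paths from H to S and testing each for blocking by {E, G}:
Path 1: H → E ← S
  E is a collider and E is conditioned on, which opens it — no node blocks this path, so it is active.
Path 2: H → E ← G ← S
  G is a chain here and G is conditioned on, so the path is blocked at G.
Path 3: H → G → E ← S
  G is a chain here and G is conditioned on, so the path is blocked at G.
Path 4: H → G ← S
  G is a collider and G is conditioned on, which opens it — no node blocks this path, so it is active.
Since the path H → E ← S is active, H and S are not d-separated given {E, G}.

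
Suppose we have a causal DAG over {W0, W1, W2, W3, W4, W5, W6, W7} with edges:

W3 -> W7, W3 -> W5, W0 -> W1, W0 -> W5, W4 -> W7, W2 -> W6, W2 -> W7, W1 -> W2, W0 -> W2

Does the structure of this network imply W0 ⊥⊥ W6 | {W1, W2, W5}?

We examine all 3 paths between W0 and W6:
  1. W0 → W2 → W6 — W2:chain[blocks] ⇒ blocked
  2. W0 → W1 → W2 → W6 — W1:chain[blocks]; W2:chain[blocks] ⇒ blocked
  3. W0 → W5 ← W3 → W7 ← W2 → W6 — W5:collider[open]; W3:fork[open]; W7:collider[blocks]; W2:fork[blocks] ⇒ blocked
Every path is blocked, so W0 and W6 are d-separated given {W1, W2, W5}.

Yes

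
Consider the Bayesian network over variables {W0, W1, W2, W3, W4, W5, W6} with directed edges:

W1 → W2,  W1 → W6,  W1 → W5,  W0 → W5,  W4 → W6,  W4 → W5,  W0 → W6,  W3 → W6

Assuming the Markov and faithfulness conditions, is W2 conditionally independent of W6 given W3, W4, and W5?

No

3 paths connect W2 and W6; each must be blocked for d-separation to hold:
Path 1: W2 ← W1 → W6
  W1 is a fork and W1 is not conditioned on — no node blocks this path, so it is active.
Path 2: W2 ← W1 → W5 ← W4 → W6
  W4 is a fork here and W4 is conditioned on, so the path is blocked at W4.
Path 3: W2 ← W1 → W5 ← W0 → W6
  W1 is a fork and W1 is not conditioned on; W5 is a collider and W5 is conditioned on, which opens it; W0 is a fork and W0 is not conditioned on — no node blocks this path, so it is active.
Because an active path exists, W2 and W6 are not d-separated.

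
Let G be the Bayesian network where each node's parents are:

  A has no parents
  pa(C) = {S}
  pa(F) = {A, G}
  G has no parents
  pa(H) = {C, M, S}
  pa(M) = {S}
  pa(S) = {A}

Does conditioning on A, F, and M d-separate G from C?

Enumerating the 3 paths from G to C and testing each for blocking by {A, F, M}:
  1. G → F ← A → S → H ← C — F:collider[open]; A:fork[blocks]; S:chain[open]; H:collider[blocks] ⇒ blocked
  2. G → F ← A → S → C — F:collider[open]; A:fork[blocks]; S:chain[open] ⇒ blocked
  3. G → F ← A → S → M → H ← C — F:collider[open]; A:fork[blocks]; S:chain[open]; M:chain[blocks]; H:collider[blocks] ⇒ blocked
Since every path is blocked, d-separation holds.

Yes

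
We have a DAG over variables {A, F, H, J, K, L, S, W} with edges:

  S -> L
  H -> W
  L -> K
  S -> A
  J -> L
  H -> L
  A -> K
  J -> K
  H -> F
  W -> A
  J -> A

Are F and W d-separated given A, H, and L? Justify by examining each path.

Yes — F and W are d-separated given {A, H, L}.

We examine all 6 paths between F and W:
Path 1: F ← H → L ← S → A ← W
  H is a fork here and H is conditioned on, so the path is blocked at H.
Path 2: F ← H → L ← J → A ← W
  H is a fork here and H is conditioned on, so the path is blocked at H.
Path 3: F ← H → L ← J → K ← A ← W
  H is a fork here and H is conditioned on, so the path is blocked at H.
Path 4: F ← H → L → K ← A ← W
  H is a fork here and H is conditioned on, so the path is blocked at H.
Path 5: F ← H → L → K ← J → A ← W
  H is a fork here and H is conditioned on, so the path is blocked at H.
Path 6: F ← H → W
  H is a fork here and H is conditioned on, so the path is blocked at H.
All paths are blocked; F ⊥ W | {A, H, L} holds.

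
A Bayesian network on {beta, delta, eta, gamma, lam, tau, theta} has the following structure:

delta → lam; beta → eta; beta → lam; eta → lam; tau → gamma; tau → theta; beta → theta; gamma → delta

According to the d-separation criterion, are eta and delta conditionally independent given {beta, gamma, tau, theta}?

Yes — eta and delta are d-separated given {beta, gamma, tau, theta}.

4 paths connect eta and delta; each must be blocked for d-separation to hold:
  1. eta → lam ← delta — lam:collider[blocks] ⇒ blocked
  2. eta → lam ← beta → theta ← tau → gamma → delta — lam:collider[blocks]; beta:fork[blocks]; theta:collider[open]; tau:fork[blocks]; gamma:chain[blocks] ⇒ blocked
  3. eta ← beta → lam ← delta — beta:fork[blocks]; lam:collider[blocks] ⇒ blocked
  4. eta ← beta → theta ← tau → gamma → delta — beta:fork[blocks]; theta:collider[open]; tau:fork[blocks]; gamma:chain[blocks] ⇒ blocked
Since every path is blocked, d-separation holds.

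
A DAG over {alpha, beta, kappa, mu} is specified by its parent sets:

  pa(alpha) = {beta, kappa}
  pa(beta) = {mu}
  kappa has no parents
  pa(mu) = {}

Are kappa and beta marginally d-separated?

Yes

The only undirected path from kappa to beta is:
  1. kappa → alpha ← beta — alpha:collider[blocks] ⇒ blocked
All paths are blocked; kappa ⊥ beta | ∅ holds.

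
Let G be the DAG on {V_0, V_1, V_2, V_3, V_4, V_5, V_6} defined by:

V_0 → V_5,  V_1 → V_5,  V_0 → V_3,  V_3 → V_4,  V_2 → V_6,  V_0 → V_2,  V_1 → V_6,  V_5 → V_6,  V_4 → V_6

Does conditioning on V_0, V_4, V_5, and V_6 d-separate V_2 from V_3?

Enumerating the 6 paths from V_2 to V_3 and testing each for blocking by {V_0, V_4, V_5, V_6}:
  1. V_2 → V_6 ← V_5 ← V_0 → V_3 — V_6:collider[open]; V_5:chain[blocks]; V_0:fork[blocks] ⇒ blocked
  2. V_2 → V_6 ← V_4 ← V_3 — V_6:collider[open]; V_4:chain[blocks] ⇒ blocked
  3. V_2 → V_6 ← V_1 → V_5 ← V_0 → V_3 — V_6:collider[open]; V_1:fork[open]; V_5:collider[open]; V_0:fork[blocks] ⇒ blocked
  4. V_2 ← V_0 → V_5 → V_6 ← V_4 ← V_3 — V_0:fork[blocks]; V_5:chain[blocks]; V_6:collider[open]; V_4:chain[blocks] ⇒ blocked
  5. V_2 ← V_0 → V_5 ← V_1 → V_6 ← V_4 ← V_3 — V_0:fork[blocks]; V_5:collider[open]; V_1:fork[open]; V_6:collider[open]; V_4:chain[blocks] ⇒ blocked
  6. V_2 ← V_0 → V_3 — V_0:fork[blocks] ⇒ blocked
Since every path is blocked, d-separation holds.

Yes — V_2 and V_3 are d-separated given {V_0, V_4, V_5, V_6}.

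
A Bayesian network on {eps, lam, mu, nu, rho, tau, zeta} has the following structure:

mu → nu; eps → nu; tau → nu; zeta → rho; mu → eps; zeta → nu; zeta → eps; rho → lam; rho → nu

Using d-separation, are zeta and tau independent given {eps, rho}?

Yes

We examine all 4 paths between zeta and tau:
  1. zeta → nu ← tau — nu:collider[blocks] ⇒ blocked
  2. zeta → rho → nu ← tau — rho:chain[blocks]; nu:collider[blocks] ⇒ blocked
  3. zeta → eps → nu ← tau — eps:chain[blocks]; nu:collider[blocks] ⇒ blocked
  4. zeta → eps ← mu → nu ← tau — eps:collider[open]; mu:fork[open]; nu:collider[blocks] ⇒ blocked
Since every path is blocked, d-separation holds.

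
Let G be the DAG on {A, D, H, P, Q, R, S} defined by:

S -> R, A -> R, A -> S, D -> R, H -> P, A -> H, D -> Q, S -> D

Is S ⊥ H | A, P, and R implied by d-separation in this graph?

Yes — S and H are d-separated given {A, P, R}.

We examine all 3 paths between S and H:
Path 1: S ← A → H
  A is a fork here and A is conditioned on, so the path is blocked at A.
Path 2: S → R ← A → H
  A is a fork here and A is conditioned on, so the path is blocked at A.
Path 3: S → D → R ← A → H
  A is a fork here and A is conditioned on, so the path is blocked at A.
All paths are blocked; S ⊥ H | {A, P, R} holds.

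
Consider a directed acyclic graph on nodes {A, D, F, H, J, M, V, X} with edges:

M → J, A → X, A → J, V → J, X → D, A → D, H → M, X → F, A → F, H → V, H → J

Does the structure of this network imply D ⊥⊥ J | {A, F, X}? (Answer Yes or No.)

There are 3 undirected paths between D and J; checking each against the conditioning set {A, F, X}:
Path 1: D ← A → J
  A is a fork here and A is conditioned on, so the path is blocked at A.
Path 2: D ← X → F ← A → J
  X is a fork here and X is conditioned on, so the path is blocked at X.
Path 3: D ← X ← A → J
  X is a chain here and X is conditioned on, so the path is blocked at X.
Every path is blocked, so D and J are d-separated given {A, F, X}.

Yes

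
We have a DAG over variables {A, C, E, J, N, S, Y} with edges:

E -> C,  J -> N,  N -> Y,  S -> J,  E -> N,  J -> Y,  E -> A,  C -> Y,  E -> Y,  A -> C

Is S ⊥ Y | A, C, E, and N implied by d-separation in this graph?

No — S and Y are not d-separated given {A, C, E, N}.

Enumerating the 5 paths from S to Y and testing each for blocking by {A, C, E, N}:
Path 1: S → J → N ← E → C → Y
  E is a fork here and E is conditioned on, so the path is blocked at E.
Path 2: S → J → N ← E → A → C → Y
  E is a fork here and E is conditioned on, so the path is blocked at E.
Path 3: S → J → N ← E → Y
  E is a fork here and E is conditioned on, so the path is blocked at E.
Path 4: S → J → N → Y
  N is a chain here and N is conditioned on, so the path is blocked at N.
Path 5: S → J → Y
  J is a chain and J is not conditioned on — no node blocks this path, so it is active.
Since the path S → J → Y is active, S and Y are not d-separated given {A, C, E, N}.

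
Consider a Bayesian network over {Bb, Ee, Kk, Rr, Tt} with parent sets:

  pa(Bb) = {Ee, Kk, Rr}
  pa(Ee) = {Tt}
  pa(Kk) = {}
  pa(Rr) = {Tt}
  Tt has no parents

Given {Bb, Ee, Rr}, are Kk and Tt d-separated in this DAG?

Yes

There are 2 undirected paths between Kk and Tt; checking each against the conditioning set {Bb, Ee, Rr}:
  1. Kk → Bb ← Rr ← Tt — Bb:collider[open]; Rr:chain[blocks] ⇒ blocked
  2. Kk → Bb ← Ee ← Tt — Bb:collider[open]; Ee:chain[blocks] ⇒ blocked
Every path is blocked, so Kk and Tt are d-separated given {Bb, Ee, Rr}.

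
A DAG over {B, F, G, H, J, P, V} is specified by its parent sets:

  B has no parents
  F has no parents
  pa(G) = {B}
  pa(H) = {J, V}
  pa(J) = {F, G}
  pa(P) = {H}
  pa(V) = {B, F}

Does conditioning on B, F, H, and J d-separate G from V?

Yes

Enumerating the 3 paths from G to V and testing each for blocking by {B, F, H, J}:
  1. G → J ← F → V — J:collider[open]; F:fork[blocks] ⇒ blocked
  2. G → J → H ← V — J:chain[blocks]; H:collider[open] ⇒ blocked
  3. G ← B → V — B:fork[blocks] ⇒ blocked
Since every path is blocked, d-separation holds.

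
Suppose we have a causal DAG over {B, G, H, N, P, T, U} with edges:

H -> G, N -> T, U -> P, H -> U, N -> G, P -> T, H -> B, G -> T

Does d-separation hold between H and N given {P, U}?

Enumerating the 4 paths from H to N and testing each for blocking by {P, U}:
  1. H → U → P → T ← N — U:chain[blocks]; P:chain[blocks]; T:collider[blocks] ⇒ blocked
  2. H → U → P → T ← G ← N — U:chain[blocks]; P:chain[blocks]; T:collider[blocks]; G:chain[open] ⇒ blocked
  3. H → G ← N — G:collider[blocks] ⇒ blocked
  4. H → G → T ← N — G:chain[open]; T:collider[blocks] ⇒ blocked
All paths are blocked; H ⊥ N | {P, U} holds.

Yes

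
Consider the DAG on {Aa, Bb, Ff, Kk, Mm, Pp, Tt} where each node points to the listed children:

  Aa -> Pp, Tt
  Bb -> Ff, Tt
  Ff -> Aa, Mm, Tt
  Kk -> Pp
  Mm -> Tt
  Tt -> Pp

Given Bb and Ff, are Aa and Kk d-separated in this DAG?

Yes — Aa and Kk are d-separated given {Bb, Ff}.

There are 5 undirected paths between Aa and Kk; checking each against the conditioning set {Bb, Ff}:
  1. Aa ← Ff ← Bb → Tt → Pp ← Kk — Ff:chain[blocks]; Bb:fork[blocks]; Tt:chain[open]; Pp:collider[blocks] ⇒ blocked
  2. Aa ← Ff → Tt → Pp ← Kk — Ff:fork[blocks]; Tt:chain[open]; Pp:collider[blocks] ⇒ blocked
  3. Aa ← Ff → Mm → Tt → Pp ← Kk — Ff:fork[blocks]; Mm:chain[open]; Tt:chain[open]; Pp:collider[blocks] ⇒ blocked
  4. Aa → Tt → Pp ← Kk — Tt:chain[open]; Pp:collider[blocks] ⇒ blocked
  5. Aa → Pp ← Kk — Pp:collider[blocks] ⇒ blocked
Every path is blocked, so Aa and Kk are d-separated given {Bb, Ff}.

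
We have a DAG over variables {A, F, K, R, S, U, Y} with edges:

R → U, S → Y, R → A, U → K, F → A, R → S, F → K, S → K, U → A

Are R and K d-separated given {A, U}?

There are 5 undirected paths between R and K; checking each against the conditioning set {A, U}:
Path 1: R → S → K
  S is a chain and S is not conditioned on — no node blocks this path, so it is active.
Path 2: R → A ← F → K
  A is a collider and A is conditioned on, which opens it; F is a fork and F is not conditioned on — no node blocks this path, so it is active.
Path 3: R → A ← U → K
  U is a fork here and U is conditioned on, so the path is blocked at U.
Path 4: R → U → K
  U is a chain here and U is conditioned on, so the path is blocked at U.
Path 5: R → U → A ← F → K
  U is a chain here and U is conditioned on, so the path is blocked at U.
At least one path is unblocked, so d-separation fails.

No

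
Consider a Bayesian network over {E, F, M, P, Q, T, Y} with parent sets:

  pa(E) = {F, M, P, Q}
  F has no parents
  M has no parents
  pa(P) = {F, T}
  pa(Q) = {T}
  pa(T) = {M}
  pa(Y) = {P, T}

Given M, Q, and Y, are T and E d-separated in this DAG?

There are 6 undirected paths between T and E; checking each against the conditioning set {M, Q, Y}:
Path 1: T → Q → E
  Q is a chain here and Q is conditioned on, so the path is blocked at Q.
Path 2: T ← M → E
  M is a fork here and M is conditioned on, so the path is blocked at M.
Path 3: T → P → E
  P is a chain and P is not conditioned on — no node blocks this path, so it is active.
Path 4: T → P ← F → E
  P is a collider and its descendant Y is conditioned on, which opens it; F is a fork and F is not conditioned on — no node blocks this path, so it is active.
Path 5: T → Y ← P → E
  Y is a collider and Y is conditioned on, which opens it; P is a fork and P is not conditioned on — no node blocks this path, so it is active.
Path 6: T → Y ← P ← F → E
  Y is a collider and Y is conditioned on, which opens it; P is a chain and P is not conditioned on; F is a fork and F is not conditioned on — no node blocks this path, so it is active.
Because an active path exists, T and E are not d-separated.

No — T and E are not d-separated given {M, Q, Y}.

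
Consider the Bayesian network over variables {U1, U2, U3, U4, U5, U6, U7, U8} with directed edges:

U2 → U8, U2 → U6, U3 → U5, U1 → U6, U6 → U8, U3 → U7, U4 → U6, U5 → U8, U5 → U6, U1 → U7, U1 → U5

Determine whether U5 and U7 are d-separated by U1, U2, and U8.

We examine all 5 paths between U5 and U7:
Path 1: U5 ← U3 → U7
  U3 is a fork and U3 is not conditioned on — no node blocks this path, so it is active.
Path 2: U5 ← U1 → U7
  U1 is a fork here and U1 is conditioned on, so the path is blocked at U1.
Path 3: U5 → U8 ← U2 → U6 ← U1 → U7
  U2 is a fork here and U2 is conditioned on, so the path is blocked at U2.
Path 4: U5 → U8 ← U6 ← U1 → U7
  U1 is a fork here and U1 is conditioned on, so the path is blocked at U1.
Path 5: U5 → U6 ← U1 → U7
  U1 is a fork here and U1 is conditioned on, so the path is blocked at U1.
Because an active path exists, U5 and U7 are not d-separated.

No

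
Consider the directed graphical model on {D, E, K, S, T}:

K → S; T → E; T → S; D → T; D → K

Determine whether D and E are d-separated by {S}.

No

2 paths connect D and E; each must be blocked for d-separation to hold:
  1. D → T → E — T:chain[open] ⇒ active
  2. D → K → S ← T → E — K:chain[open]; S:collider[open]; T:fork[open] ⇒ active
Since the path D → T → E is active, D and E are not d-separated given {S}.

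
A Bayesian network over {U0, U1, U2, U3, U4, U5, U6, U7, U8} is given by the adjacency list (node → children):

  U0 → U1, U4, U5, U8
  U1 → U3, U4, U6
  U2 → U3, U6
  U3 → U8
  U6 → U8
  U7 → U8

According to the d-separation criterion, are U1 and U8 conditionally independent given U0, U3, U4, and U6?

6 paths connect U1 and U8; each must be blocked for d-separation to hold:
  1. U1 → U3 → U8 — U3:chain[blocks] ⇒ blocked
  2. U1 → U3 ← U2 → U6 → U8 — U3:collider[open]; U2:fork[open]; U6:chain[blocks] ⇒ blocked
  3. U1 → U6 → U8 — U6:chain[blocks] ⇒ blocked
  4. U1 → U6 ← U2 → U3 → U8 — U6:collider[open]; U2:fork[open]; U3:chain[blocks] ⇒ blocked
  5. U1 ← U0 → U8 — U0:fork[blocks] ⇒ blocked
  6. U1 → U4 ← U0 → U8 — U4:collider[open]; U0:fork[blocks] ⇒ blocked
Every path is blocked, so U1 and U8 are d-separated given {U0, U3, U4, U6}.

Yes — U1 and U8 are d-separated given {U0, U3, U4, U6}.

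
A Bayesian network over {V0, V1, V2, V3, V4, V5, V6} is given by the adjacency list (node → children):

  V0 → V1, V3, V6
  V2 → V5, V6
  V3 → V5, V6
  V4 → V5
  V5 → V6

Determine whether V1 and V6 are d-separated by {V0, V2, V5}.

We examine all 4 paths between V1 and V6:
Path 1: V1 ← V0 → V6
  V0 is a fork here and V0 is conditioned on, so the path is blocked at V0.
Path 2: V1 ← V0 → V3 → V6
  V0 is a fork here and V0 is conditioned on, so the path is blocked at V0.
Path 3: V1 ← V0 → V3 → V5 → V6
  V0 is a fork here and V0 is conditioned on, so the path is blocked at V0.
Path 4: V1 ← V0 → V3 → V5 ← V2 → V6
  V0 is a fork here and V0 is conditioned on, so the path is blocked at V0.
Since every path is blocked, d-separation holds.

Yes — V1 and V6 are d-separated given {V0, V2, V5}.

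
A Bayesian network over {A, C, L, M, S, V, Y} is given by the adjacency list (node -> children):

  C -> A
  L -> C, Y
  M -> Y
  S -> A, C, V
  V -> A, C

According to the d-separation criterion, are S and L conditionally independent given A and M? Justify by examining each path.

No — S and L are not d-separated given {A, M}.

We examine all 5 paths between S and L:
Path 1: S → A ← V → C ← L
  A is a collider and A is conditioned on, which opens it; V is a fork and V is not conditioned on; C is a collider and its descendant A is conditioned on, which opens it — no node blocks this path, so it is active.
Path 2: S → A ← C ← L
  A is a collider and A is conditioned on, which opens it; C is a chain and C is not conditioned on — no node blocks this path, so it is active.
Path 3: S → V → A ← C ← L
  V is a chain and V is not conditioned on; A is a collider and A is conditioned on, which opens it; C is a chain and C is not conditioned on — no node blocks this path, so it is active.
Path 4: S → V → C ← L
  V is a chain and V is not conditioned on; C is a collider and its descendant A is conditioned on, which opens it — no node blocks this path, so it is active.
Path 5: S → C ← L
  C is a collider and its descendant A is conditioned on, which opens it — no node blocks this path, so it is active.
Because an active path exists, S and L are not d-separated.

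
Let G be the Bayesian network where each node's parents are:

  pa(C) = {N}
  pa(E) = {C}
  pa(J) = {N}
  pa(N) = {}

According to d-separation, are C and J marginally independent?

The only undirected path from C to J is:
Path 1: C ← N → J
  N is a fork and N is not conditioned on — no node blocks this path, so it is active.
Since the path C ← N → J is active, C and J are not d-separated given ∅.

No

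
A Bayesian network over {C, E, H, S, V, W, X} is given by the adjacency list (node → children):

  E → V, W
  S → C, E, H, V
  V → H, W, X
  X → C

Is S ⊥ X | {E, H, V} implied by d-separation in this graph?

5 paths connect S and X; each must be blocked for d-separation to hold:
Path 1: S → C ← X
  C is a collider here and neither C nor any of its descendants is conditioned on, so the collider stays closed — the path is blocked at C.
Path 2: S → V → X
  V is a chain here and V is conditioned on, so the path is blocked at V.
Path 3: S → H ← V → X
  V is a fork here and V is conditioned on, so the path is blocked at V.
Path 4: S → E → V → X
  E is a chain here and E is conditioned on, so the path is blocked at E.
Path 5: S → E → W ← V → X
  E is a chain here and E is conditioned on, so the path is blocked at E.
All paths are blocked; S ⊥ X | {E, H, V} holds.

Yes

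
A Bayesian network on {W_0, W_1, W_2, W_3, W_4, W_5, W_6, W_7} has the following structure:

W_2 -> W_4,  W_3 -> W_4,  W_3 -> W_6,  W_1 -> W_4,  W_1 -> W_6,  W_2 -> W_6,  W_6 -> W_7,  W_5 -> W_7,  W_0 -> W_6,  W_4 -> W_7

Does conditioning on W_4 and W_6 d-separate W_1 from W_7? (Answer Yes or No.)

Yes

Enumerating the 6 paths from W_1 to W_7 and testing each for blocking by {W_4, W_6}:
  1. W_1 → W_6 → W_7 — W_6:chain[blocks] ⇒ blocked
  2. W_1 → W_6 ← W_3 → W_4 → W_7 — W_6:collider[open]; W_3:fork[open]; W_4:chain[blocks] ⇒ blocked
  3. W_1 → W_6 ← W_2 → W_4 → W_7 — W_6:collider[open]; W_2:fork[open]; W_4:chain[blocks] ⇒ blocked
  4. W_1 → W_4 → W_7 — W_4:chain[blocks] ⇒ blocked
  5. W_1 → W_4 ← W_3 → W_6 → W_7 — W_4:collider[open]; W_3:fork[open]; W_6:chain[blocks] ⇒ blocked
  6. W_1 → W_4 ← W_2 → W_6 → W_7 — W_4:collider[open]; W_2:fork[open]; W_6:chain[blocks] ⇒ blocked
Every path is blocked, so W_1 and W_7 are d-separated given {W_4, W_6}.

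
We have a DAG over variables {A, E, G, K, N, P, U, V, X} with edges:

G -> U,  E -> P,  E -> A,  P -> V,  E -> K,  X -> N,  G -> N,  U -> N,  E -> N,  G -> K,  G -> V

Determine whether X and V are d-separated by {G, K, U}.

There are 6 undirected paths between X and V; checking each against the conditioning set {G, K, U}:
Path 1: X → N ← E → K ← G → V
  N is a collider here and neither N nor any of its descendants is conditioned on, so the collider stays closed — the path is blocked at N.
Path 2: X → N ← E → P → V
  N is a collider here and neither N nor any of its descendants is conditioned on, so the collider stays closed — the path is blocked at N.
Path 3: X → N ← G → V
  N is a collider here and neither N nor any of its descendants is conditioned on, so the collider stays closed — the path is blocked at N.
Path 4: X → N ← G → K ← E → P → V
  N is a collider here and neither N nor any of its descendants is conditioned on, so the collider stays closed — the path is blocked at N.
Path 5: X → N ← U ← G → V
  N is a collider here and neither N nor any of its descendants is conditioned on, so the collider stays closed — the path is blocked at N.
Path 6: X → N ← U ← G → K ← E → P → V
  N is a collider here and neither N nor any of its descendants is conditioned on, so the collider stays closed — the path is blocked at N.
Since every path is blocked, d-separation holds.

Yes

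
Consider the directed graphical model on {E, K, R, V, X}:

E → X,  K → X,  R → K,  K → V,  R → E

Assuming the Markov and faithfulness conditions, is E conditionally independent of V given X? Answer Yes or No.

There are 2 undirected paths between E and V; checking each against the conditioning set {X}:
  1. E → X ← K → V — X:collider[open]; K:fork[open] ⇒ active
  2. E ← R → K → V — R:fork[open]; K:chain[open] ⇒ active
Because an active path exists, E and V are not d-separated.

No — E and V are not d-separated given {X}.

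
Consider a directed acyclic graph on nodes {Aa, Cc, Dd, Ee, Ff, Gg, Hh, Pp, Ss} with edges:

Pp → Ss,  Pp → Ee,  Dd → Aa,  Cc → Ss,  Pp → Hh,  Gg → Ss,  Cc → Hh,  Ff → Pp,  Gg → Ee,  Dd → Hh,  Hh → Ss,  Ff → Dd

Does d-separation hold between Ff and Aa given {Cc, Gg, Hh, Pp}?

No

6 paths connect Ff and Aa; each must be blocked for d-separation to hold:
Path 1: Ff → Pp → Ss ← Cc → Hh ← Dd → Aa
  Pp is a chain here and Pp is conditioned on, so the path is blocked at Pp.
Path 2: Ff → Pp → Ss ← Hh ← Dd → Aa
  Pp is a chain here and Pp is conditioned on, so the path is blocked at Pp.
Path 3: Ff → Pp → Hh ← Dd → Aa
  Pp is a chain here and Pp is conditioned on, so the path is blocked at Pp.
Path 4: Ff → Pp → Ee ← Gg → Ss ← Cc → Hh ← Dd → Aa
  Pp is a chain here and Pp is conditioned on, so the path is blocked at Pp.
Path 5: Ff → Pp → Ee ← Gg → Ss ← Hh ← Dd → Aa
  Pp is a chain here and Pp is conditioned on, so the path is blocked at Pp.
Path 6: Ff → Dd → Aa
  Dd is a chain and Dd is not conditioned on — no node blocks this path, so it is active.
Because an active path exists, Ff and Aa are not d-separated.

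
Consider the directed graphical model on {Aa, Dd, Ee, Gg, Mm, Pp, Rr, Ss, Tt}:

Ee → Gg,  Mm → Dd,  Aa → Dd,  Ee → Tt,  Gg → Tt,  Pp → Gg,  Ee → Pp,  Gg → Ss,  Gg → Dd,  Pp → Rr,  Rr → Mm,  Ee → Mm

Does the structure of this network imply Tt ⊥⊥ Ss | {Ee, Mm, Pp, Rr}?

No

Enumerating the 6 paths from Tt to Ss and testing each for blocking by {Ee, Mm, Pp, Rr}:
  1. Tt ← Ee → Pp → Rr → Mm → Dd ← Gg → Ss — Ee:fork[blocks]; Pp:chain[blocks]; Rr:chain[blocks]; Mm:chain[blocks]; Dd:collider[blocks]; Gg:fork[open] ⇒ blocked
  2. Tt ← Ee → Pp → Gg → Ss — Ee:fork[blocks]; Pp:chain[blocks]; Gg:chain[open] ⇒ blocked
  3. Tt ← Ee → Mm ← Rr ← Pp → Gg → Ss — Ee:fork[blocks]; Mm:collider[open]; Rr:chain[blocks]; Pp:fork[blocks]; Gg:chain[open] ⇒ blocked
  4. Tt ← Ee → Mm → Dd ← Gg → Ss — Ee:fork[blocks]; Mm:chain[blocks]; Dd:collider[blocks]; Gg:fork[open] ⇒ blocked
  5. Tt ← Ee → Gg → Ss — Ee:fork[blocks]; Gg:chain[open] ⇒ blocked
  6. Tt ← Gg → Ss — Gg:fork[open] ⇒ active
Since the path Tt ← Gg → Ss is active, Tt and Ss are not d-separated given {Ee, Mm, Pp, Rr}.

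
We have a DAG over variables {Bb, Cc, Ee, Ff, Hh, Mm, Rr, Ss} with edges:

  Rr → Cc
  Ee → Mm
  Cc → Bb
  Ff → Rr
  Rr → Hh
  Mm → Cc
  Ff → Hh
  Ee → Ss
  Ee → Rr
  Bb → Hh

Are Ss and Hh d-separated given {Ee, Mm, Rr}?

Yes

There are 6 undirected paths between Ss and Hh; checking each against the conditioning set {Ee, Mm, Rr}:
Path 1: Ss ← Ee → Rr → Hh
  Ee is a fork here and Ee is conditioned on, so the path is blocked at Ee.
Path 2: Ss ← Ee → Rr ← Ff → Hh
  Ee is a fork here and Ee is conditioned on, so the path is blocked at Ee.
Path 3: Ss ← Ee → Rr → Cc → Bb → Hh
  Ee is a fork here and Ee is conditioned on, so the path is blocked at Ee.
Path 4: Ss ← Ee → Mm → Cc ← Rr → Hh
  Ee is a fork here and Ee is conditioned on, so the path is blocked at Ee.
Path 5: Ss ← Ee → Mm → Cc ← Rr ← Ff → Hh
  Ee is a fork here and Ee is conditioned on, so the path is blocked at Ee.
Path 6: Ss ← Ee → Mm → Cc → Bb → Hh
  Ee is a fork here and Ee is conditioned on, so the path is blocked at Ee.
Every path is blocked, so Ss and Hh are d-separated given {Ee, Mm, Rr}.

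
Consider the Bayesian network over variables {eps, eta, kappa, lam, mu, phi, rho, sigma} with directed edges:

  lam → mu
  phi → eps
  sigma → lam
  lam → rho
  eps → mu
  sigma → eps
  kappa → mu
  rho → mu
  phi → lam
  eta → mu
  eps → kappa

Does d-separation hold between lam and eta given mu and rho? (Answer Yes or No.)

No

There are 6 undirected paths between lam and eta; checking each against the conditioning set {mu, rho}:
  1. lam → mu ← eta — mu:collider[open] ⇒ active
  2. lam ← phi → eps → mu ← eta — phi:fork[open]; eps:chain[open]; mu:collider[open] ⇒ active
  3. lam ← phi → eps → kappa → mu ← eta — phi:fork[open]; eps:chain[open]; kappa:chain[open]; mu:collider[open] ⇒ active
  4. lam ← sigma → eps → mu ← eta — sigma:fork[open]; eps:chain[open]; mu:collider[open] ⇒ active
  5. lam ← sigma → eps → kappa → mu ← eta — sigma:fork[open]; eps:chain[open]; kappa:chain[open]; mu:collider[open] ⇒ active
  6. lam → rho → mu ← eta — rho:chain[blocks]; mu:collider[open] ⇒ blocked
At least one path is unblocked, so d-separation fails.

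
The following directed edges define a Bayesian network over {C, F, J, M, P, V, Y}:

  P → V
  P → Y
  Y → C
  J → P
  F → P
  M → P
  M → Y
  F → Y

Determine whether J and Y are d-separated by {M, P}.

No

We examine all 3 paths between J and Y:
Path 1: J → P → Y
  P is a chain here and P is conditioned on, so the path is blocked at P.
Path 2: J → P ← F → Y
  P is a collider and P is conditioned on, which opens it; F is a fork and F is not conditioned on — no node blocks this path, so it is active.
Path 3: J → P ← M → Y
  M is a fork here and M is conditioned on, so the path is blocked at M.
At least one path is unblocked, so d-separation fails.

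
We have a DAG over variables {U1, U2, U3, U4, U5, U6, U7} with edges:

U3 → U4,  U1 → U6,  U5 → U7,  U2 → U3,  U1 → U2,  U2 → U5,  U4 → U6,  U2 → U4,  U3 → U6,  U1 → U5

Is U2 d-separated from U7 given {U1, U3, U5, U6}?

Enumerating the 6 paths from U2 to U7 and testing each for blocking by {U1, U3, U5, U6}:
Path 1: U2 → U5 → U7
  U5 is a chain here and U5 is conditioned on, so the path is blocked at U5.
Path 2: U2 → U3 → U6 ← U1 → U5 → U7
  U3 is a chain here and U3 is conditioned on, so the path is blocked at U3.
Path 3: U2 → U3 → U4 → U6 ← U1 → U5 → U7
  U3 is a chain here and U3 is conditioned on, so the path is blocked at U3.
Path 4: U2 ← U1 → U5 → U7
  U1 is a fork here and U1 is conditioned on, so the path is blocked at U1.
Path 5: U2 → U4 → U6 ← U1 → U5 → U7
  U1 is a fork here and U1 is conditioned on, so the path is blocked at U1.
Path 6: U2 → U4 ← U3 → U6 ← U1 → U5 → U7
  U3 is a fork here and U3 is conditioned on, so the path is blocked at U3.
Since every path is blocked, d-separation holds.

Yes — U2 and U7 are d-separated given {U1, U3, U5, U6}.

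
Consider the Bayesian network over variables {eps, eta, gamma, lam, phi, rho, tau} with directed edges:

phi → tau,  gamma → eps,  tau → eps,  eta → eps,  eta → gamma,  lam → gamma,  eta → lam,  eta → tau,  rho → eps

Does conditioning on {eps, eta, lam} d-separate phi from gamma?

No

We examine all 6 paths between phi and gamma:
  1. phi → tau ← eta → lam → gamma — tau:collider[open]; eta:fork[blocks]; lam:chain[blocks] ⇒ blocked
  2. phi → tau ← eta → gamma — tau:collider[open]; eta:fork[blocks] ⇒ blocked
  3. phi → tau ← eta → eps ← gamma — tau:collider[open]; eta:fork[blocks]; eps:collider[open] ⇒ blocked
  4. phi → tau → eps ← eta → lam → gamma — tau:chain[open]; eps:collider[open]; eta:fork[blocks]; lam:chain[blocks] ⇒ blocked
  5. phi → tau → eps ← eta → gamma — tau:chain[open]; eps:collider[open]; eta:fork[blocks] ⇒ blocked
  6. phi → tau → eps ← gamma — tau:chain[open]; eps:collider[open] ⇒ active
Since the path phi → tau → eps ← gamma is active, phi and gamma are not d-separated given {eps, eta, lam}.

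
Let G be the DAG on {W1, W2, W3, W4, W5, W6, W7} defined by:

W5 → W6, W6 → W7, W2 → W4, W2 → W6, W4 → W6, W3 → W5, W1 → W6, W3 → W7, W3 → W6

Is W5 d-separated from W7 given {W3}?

Enumerating the 4 paths from W5 to W7 and testing each for blocking by {W3}:
  1. W5 → W6 → W7 — W6:chain[open] ⇒ active
  2. W5 → W6 ← W3 → W7 — W6:collider[blocks]; W3:fork[blocks] ⇒ blocked
  3. W5 ← W3 → W6 → W7 — W3:fork[blocks]; W6:chain[open] ⇒ blocked
  4. W5 ← W3 → W7 — W3:fork[blocks] ⇒ blocked
Since the path W5 → W6 → W7 is active, W5 and W7 are not d-separated given {W3}.

No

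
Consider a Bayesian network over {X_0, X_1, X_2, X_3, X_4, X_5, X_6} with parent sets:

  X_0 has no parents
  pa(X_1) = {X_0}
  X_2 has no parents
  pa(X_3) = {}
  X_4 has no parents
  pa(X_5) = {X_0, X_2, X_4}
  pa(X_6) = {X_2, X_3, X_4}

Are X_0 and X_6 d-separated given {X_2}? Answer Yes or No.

Yes

There are 2 undirected paths between X_0 and X_6; checking each against the conditioning set {X_2}:
Path 1: X_0 → X_5 ← X_2 → X_6
  X_5 is a collider here and neither X_5 nor any of its descendants is conditioned on, so the collider stays closed — the path is blocked at X_5.
Path 2: X_0 → X_5 ← X_4 → X_6
  X_5 is a collider here and neither X_5 nor any of its descendants is conditioned on, so the collider stays closed — the path is blocked at X_5.
All paths are blocked; X_0 ⊥ X_6 | {X_2} holds.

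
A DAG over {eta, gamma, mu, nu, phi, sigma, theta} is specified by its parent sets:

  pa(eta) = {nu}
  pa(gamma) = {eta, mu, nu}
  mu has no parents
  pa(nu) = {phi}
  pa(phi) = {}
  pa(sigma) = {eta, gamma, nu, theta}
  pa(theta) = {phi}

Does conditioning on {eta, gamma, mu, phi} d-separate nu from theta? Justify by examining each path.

There are 6 undirected paths between nu and theta; checking each against the conditioning set {eta, gamma, mu, phi}:
Path 1: nu → sigma ← theta
  sigma is a collider here and neither sigma nor any of its descendants is conditioned on, so the collider stays closed — the path is blocked at sigma.
Path 2: nu → gamma → sigma ← theta
  gamma is a chain here and gamma is conditioned on, so the path is blocked at gamma.
Path 3: nu → gamma ← eta → sigma ← theta
  eta is a fork here and eta is conditioned on, so the path is blocked at eta.
Path 4: nu → eta → sigma ← theta
  eta is a chain here and eta is conditioned on, so the path is blocked at eta.
Path 5: nu → eta → gamma → sigma ← theta
  eta is a chain here and eta is conditioned on, so the path is blocked at eta.
Path 6: nu ← phi → theta
  phi is a fork here and phi is conditioned on, so the path is blocked at phi.
Since every path is blocked, d-separation holds.

Yes — nu and theta are d-separated given {eta, gamma, mu, phi}.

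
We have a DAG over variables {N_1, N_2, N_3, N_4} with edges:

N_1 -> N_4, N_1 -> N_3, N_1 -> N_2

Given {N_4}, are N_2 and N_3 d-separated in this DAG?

No

Only one path connects N_2 and N_3:
Path 1: N_2 ← N_1 → N_3
  N_1 is a fork and N_1 is not conditioned on — no node blocks this path, so it is active.
At least one path is unblocked, so d-separation fails.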